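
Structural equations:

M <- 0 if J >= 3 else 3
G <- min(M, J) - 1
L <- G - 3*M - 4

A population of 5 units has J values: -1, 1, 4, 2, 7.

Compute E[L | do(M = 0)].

Under do(M=0), M's equation is replaced by M=0 for every unit. Per-unit L: -6, -5, -5, -5, -5. Mean = -5.2.

-5.2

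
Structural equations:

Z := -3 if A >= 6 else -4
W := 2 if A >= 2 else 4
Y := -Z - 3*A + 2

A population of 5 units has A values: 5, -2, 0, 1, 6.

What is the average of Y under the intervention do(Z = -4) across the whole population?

Under do(Z=-4), Z's equation is replaced by Z=-4 for every unit. Per-unit Y: -9, 12, 6, 3, -12. Mean = 0.

0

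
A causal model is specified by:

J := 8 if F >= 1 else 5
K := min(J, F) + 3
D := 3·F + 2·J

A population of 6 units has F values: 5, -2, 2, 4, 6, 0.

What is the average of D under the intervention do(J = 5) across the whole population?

17.5

Every unit gets J=5 under the intervention. D values become 25, 4, 16, 22, 28, 10; E[D|do(J=5)] = 17.5.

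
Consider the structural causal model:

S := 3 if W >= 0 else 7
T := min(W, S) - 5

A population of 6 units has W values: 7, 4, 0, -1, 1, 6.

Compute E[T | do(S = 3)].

-3.5

The intervention sets S=3 in all 6 units regardless of W. Recomputing T per unit gives -2, -2, -5, -6, -4, -2; average -3.5.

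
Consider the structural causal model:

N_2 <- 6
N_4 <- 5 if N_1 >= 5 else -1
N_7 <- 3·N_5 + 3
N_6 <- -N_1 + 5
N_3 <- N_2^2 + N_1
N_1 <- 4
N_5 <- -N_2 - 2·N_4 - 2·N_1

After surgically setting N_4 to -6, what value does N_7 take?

The intervention breaks the incoming arrows to N_4: N_4 <- 5 if N_1 >= 5 else -1 no longer applies, and N_4 = -6.
N_5 = -N_2 - 2·N_4 - 2·N_1  [with N_2=6, N_4=-6, N_1=4]  = -2
N_7 = 3·N_5 + 3  [with N_5=-2]  = -3

-3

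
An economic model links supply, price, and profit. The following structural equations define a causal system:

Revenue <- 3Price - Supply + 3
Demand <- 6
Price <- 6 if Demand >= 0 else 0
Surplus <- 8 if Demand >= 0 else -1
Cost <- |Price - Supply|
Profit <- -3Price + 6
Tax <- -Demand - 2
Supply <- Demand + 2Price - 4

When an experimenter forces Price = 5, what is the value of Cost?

7

Under do(Price=5), the mechanism Price <- 6 if Demand >= 0 else 0 is discarded; Price is fixed at 5.
Supply = Demand + 2Price - 4  [with Demand=6, Price=5]  = 12
Cost = |Price - Supply|  [with Price=5, Supply=12]  = 7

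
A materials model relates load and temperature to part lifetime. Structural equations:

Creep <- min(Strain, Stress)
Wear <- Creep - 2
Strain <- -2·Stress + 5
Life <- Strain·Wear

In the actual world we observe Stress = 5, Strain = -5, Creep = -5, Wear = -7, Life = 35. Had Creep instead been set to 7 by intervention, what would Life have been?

-25

do(Creep=7) replaces the equation Creep <- min(Strain, Stress) with the constant Creep = 7.
Strain = -2·Stress + 5  [with Stress=5]  = -5
Wear = Creep - 2  [with Creep=7]  = 5
Life = Strain·Wear  [with Strain=-5, Wear=5]  = -25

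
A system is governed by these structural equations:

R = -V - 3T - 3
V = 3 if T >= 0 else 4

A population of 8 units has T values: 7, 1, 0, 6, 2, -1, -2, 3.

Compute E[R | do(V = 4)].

-13

Every unit gets V=4 under the intervention. R values become -28, -10, -7, -25, -13, -4, -1, -16; E[R|do(V=4)] = -13.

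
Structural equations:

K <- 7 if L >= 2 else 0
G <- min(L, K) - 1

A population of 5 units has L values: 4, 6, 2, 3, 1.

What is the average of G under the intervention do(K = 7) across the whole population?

2.2

do(K=7) breaks K's dependence on L. With K=7 fixed, G across the units is 3, 5, 1, 2, 0, mean 2.2.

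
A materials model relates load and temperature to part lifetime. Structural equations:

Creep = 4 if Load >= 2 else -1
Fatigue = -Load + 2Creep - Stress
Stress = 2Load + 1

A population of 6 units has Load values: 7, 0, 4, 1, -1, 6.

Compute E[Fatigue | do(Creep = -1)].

-11.5

Under do(Creep=-1), Creep's equation is replaced by Creep=-1 for every unit. Per-unit Fatigue: -24, -3, -15, -6, 0, -21. Mean = -11.5.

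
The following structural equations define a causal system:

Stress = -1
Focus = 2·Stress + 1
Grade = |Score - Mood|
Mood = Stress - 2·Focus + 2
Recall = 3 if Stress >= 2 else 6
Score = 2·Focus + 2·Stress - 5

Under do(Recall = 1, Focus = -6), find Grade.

32

The joint intervention fixes Recall = 1, Focus = -6, removing each variable's own equation.
Score = 2·Focus + 2·Stress - 5  [with Focus=-6, Stress=-1]  = -19
Mood = Stress - 2·Focus + 2  [with Stress=-1, Focus=-6]  = 13
Grade = |Score - Mood|  [with Score=-19, Mood=13]  = 32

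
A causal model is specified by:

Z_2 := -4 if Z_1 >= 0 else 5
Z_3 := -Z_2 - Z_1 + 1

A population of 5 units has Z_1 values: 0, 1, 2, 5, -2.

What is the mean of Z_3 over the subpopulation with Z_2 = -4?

E[Z_3|Z_2=-4] averages over only the 4 units with Z_2=-4 (Z_1 = 0, 1, 2, 5): Z_3 = 5, 4, 3, 0, mean 3.

3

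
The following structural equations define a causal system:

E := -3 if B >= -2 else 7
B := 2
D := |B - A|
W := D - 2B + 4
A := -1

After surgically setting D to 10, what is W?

The intervention breaks the incoming arrows to D: D := |B - A| no longer applies, and D = 10.
W = D - 2B + 4  [with D=10, B=2]  = 10

10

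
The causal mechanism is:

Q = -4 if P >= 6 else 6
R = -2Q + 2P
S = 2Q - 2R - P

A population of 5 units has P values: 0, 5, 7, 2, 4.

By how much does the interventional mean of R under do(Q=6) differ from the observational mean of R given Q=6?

1.7

Under do(Q=6), Q's equation is replaced by Q=6 for every unit. Per-unit R: -12, -2, 2, -8, -4. Mean = -4.8.
E[R|Q=6] averages over only the 4 units with Q=6 (P = 0, 5, 2, 4): R = -12, -2, -8, -4, mean -6.5.
Difference = -4.8 − (-6.5) = 1.7.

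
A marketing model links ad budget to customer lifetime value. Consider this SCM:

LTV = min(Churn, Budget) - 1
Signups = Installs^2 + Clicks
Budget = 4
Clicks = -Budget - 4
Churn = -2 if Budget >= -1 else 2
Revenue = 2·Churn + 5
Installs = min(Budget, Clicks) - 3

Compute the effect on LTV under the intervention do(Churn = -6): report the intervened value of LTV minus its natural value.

-4

Under do(Churn=-6), the mechanism Churn = -2 if Budget >= -1 else 2 is discarded; Churn is fixed at -6.
LTV = min(Churn, Budget) - 1  [with Churn=-6, Budget=4]  = -7
Without intervention: Churn = -2 if Budget >= -1 else 2  [with Budget=4]  = -2; LTV = min(Churn, Budget) - 1  [with Churn=-2, Budget=4]  = -3.
Change = -7 − (-3) = -4.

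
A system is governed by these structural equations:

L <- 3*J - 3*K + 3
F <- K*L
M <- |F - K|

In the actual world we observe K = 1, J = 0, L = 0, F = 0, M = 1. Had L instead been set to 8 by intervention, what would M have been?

7

do(L=8) replaces the equation L <- 3*J - 3*K + 3 with the constant L = 8.
F = K*L  [with K=1, L=8]  = 8
M = |F - K|  [with F=8, K=1]  = 7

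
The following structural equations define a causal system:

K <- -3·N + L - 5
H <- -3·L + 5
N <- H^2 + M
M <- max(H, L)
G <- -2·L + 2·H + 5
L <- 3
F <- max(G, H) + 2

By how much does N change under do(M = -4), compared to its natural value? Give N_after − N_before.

Intervening sets M = -4 and removes its equation (M <- max(H, L)).
H = -3·L + 5  [with L=3]  = -4
N = H^2 + M  [with H=-4, M=-4]  = 12
Without intervention: H = -3·L + 5  [with L=3]  = -4; M = max(H, L)  [with H=-4, L=3]  = 3; N = H^2 + M  [with H=-4, M=3]  = 19.
Change = 12 − 19 = -7.

-7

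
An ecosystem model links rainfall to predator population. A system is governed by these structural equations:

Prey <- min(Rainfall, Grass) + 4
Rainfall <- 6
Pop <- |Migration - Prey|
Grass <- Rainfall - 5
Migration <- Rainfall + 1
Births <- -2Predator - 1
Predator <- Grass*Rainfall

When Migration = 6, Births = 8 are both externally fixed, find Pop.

1

Setting Migration = 6, Births = 8 by intervention discards those variables' equations.
Grass = Rainfall - 5  [with Rainfall=6]  = 1
Prey = min(Rainfall, Grass) + 4  [with Rainfall=6, Grass=1]  = 5
Pop = |Migration - Prey|  [with Migration=6, Prey=5]  = 1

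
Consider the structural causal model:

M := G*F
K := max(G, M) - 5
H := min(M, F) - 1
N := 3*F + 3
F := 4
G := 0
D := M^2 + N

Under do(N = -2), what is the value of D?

-2

Intervening sets N = -2 and removes its equation (N := 3*F + 3).
M = G*F  [with G=0, F=4]  = 0
D = M^2 + N  [with M=0, N=-2]  = -2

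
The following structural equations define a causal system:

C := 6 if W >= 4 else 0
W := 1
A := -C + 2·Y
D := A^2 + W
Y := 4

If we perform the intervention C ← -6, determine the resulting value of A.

The intervention breaks the incoming arrows to C: C := 6 if W >= 4 else 0 no longer applies, and C = -6.
A = -C + 2·Y  [with C=-6, Y=4]  = 14

14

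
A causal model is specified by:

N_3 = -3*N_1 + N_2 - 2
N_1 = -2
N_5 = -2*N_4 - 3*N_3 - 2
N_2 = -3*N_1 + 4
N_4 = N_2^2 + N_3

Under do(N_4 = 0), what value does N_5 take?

-44

Intervening sets N_4 = 0 and removes its equation (N_4 = N_2^2 + N_3).
N_2 = -3*N_1 + 4  [with N_1=-2]  = 10
N_3 = -3*N_1 + N_2 - 2  [with N_1=-2, N_2=10]  = 14
N_5 = -2*N_4 - 3*N_3 - 2  [with N_4=0, N_3=14]  = -44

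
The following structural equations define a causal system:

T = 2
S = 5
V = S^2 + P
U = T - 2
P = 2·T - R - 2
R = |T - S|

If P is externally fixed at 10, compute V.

Under do(P=10), the mechanism P = 2·T - R - 2 is discarded; P is fixed at 10.
V = S^2 + P  [with S=5, P=10]  = 35

35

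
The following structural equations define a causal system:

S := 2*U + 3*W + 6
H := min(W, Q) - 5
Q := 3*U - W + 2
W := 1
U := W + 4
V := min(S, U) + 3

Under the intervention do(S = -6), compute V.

-3

The intervention breaks the incoming arrows to S: S := 2*U + 3*W + 6 no longer applies, and S = -6.
U = W + 4  [with W=1]  = 5
V = min(S, U) + 3  [with S=-6, U=5]  = -3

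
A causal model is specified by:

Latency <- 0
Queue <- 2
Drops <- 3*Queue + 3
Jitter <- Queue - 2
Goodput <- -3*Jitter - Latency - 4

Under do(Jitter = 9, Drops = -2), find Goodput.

-31

The joint intervention fixes Jitter = 9, Drops = -2, removing each variable's own equation.
Goodput = -3*Jitter - Latency - 4  [with Jitter=9, Latency=0]  = -31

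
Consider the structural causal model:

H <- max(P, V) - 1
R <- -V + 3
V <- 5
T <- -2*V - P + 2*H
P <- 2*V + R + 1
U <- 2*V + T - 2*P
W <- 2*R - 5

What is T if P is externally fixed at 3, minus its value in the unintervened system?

-2

The intervention breaks the incoming arrows to P: P <- 2*V + R + 1 no longer applies, and P = 3.
H = max(P, V) - 1  [with P=3, V=5]  = 4
T = -2*V - P + 2*H  [with V=5, P=3, H=4]  = -5
Without intervention: R = -V + 3  [with V=5]  = -2; P = 2*V + R + 1  [with V=5, R=-2]  = 9; H = max(P, V) - 1  [with P=9, V=5]  = 8; T = -2*V - P + 2*H  [with V=5, P=9, H=8]  = -3.
Change = -5 − (-3) = -2.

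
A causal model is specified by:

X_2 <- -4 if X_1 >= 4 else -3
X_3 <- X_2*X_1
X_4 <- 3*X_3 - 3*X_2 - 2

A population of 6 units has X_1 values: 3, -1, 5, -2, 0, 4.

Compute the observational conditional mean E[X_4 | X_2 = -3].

Conditioning on X_2=-3 selects the 4 unit(s) with X_1 ∈ {3, -1, -2, 0}. Their X_4 values: -20, 16, 25, 7. Mean = 7.

7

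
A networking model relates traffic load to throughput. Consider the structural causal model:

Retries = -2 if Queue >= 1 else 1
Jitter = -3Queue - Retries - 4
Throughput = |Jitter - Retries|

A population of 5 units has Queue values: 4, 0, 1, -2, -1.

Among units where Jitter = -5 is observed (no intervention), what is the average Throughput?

4.5

E[Throughput|Jitter=-5] averages over only the 2 units with Jitter=-5 (Queue = 0, 1): Throughput = 6, 3, mean 4.5.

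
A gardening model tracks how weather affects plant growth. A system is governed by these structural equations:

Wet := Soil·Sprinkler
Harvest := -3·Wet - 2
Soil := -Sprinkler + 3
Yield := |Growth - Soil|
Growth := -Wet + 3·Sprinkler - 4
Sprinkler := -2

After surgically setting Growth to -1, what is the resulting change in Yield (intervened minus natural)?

Intervening sets Growth = -1 and removes its equation (Growth := -Wet + 3·Sprinkler - 4).
Soil = -Sprinkler + 3  [with Sprinkler=-2]  = 5
Yield = |Growth - Soil|  [with Growth=-1, Soil=5]  = 6
Without intervention: Soil = -Sprinkler + 3  [with Sprinkler=-2]  = 5; Wet = Soil·Sprinkler  [with Soil=5, Sprinkler=-2]  = -10; Growth = -Wet + 3·Sprinkler - 4  [with Wet=-10, Sprinkler=-2]  = 0; Yield = |Growth - Soil|  [with Growth=0, Soil=5]  = 5.
Change = 6 − 5 = 1.

1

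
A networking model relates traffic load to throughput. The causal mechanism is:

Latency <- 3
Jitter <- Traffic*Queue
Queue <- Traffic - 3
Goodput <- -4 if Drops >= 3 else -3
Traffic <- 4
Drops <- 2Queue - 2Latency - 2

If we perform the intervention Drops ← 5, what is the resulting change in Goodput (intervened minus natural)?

Under do(Drops=5), the mechanism Drops <- 2Queue - 2Latency - 2 is discarded; Drops is fixed at 5.
Goodput = -4 if Drops >= 3 else -3  [with Drops=5]  = -4
Without intervention: Queue = Traffic - 3  [with Traffic=4]  = 1; Drops = 2Queue - 2Latency - 2  [with Queue=1, Latency=3]  = -6; Goodput = -4 if Drops >= 3 else -3  [with Drops=-6]  = -3.
Change = -4 − (-3) = -1.

-1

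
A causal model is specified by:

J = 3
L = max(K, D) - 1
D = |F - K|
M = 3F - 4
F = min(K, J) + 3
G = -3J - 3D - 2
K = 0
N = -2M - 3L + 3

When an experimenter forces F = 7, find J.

3

Under do(F=7), the mechanism F = min(K, J) + 3 is discarded; F is fixed at 7.
Since J is not a descendant of the intervened variable, it is unaffected.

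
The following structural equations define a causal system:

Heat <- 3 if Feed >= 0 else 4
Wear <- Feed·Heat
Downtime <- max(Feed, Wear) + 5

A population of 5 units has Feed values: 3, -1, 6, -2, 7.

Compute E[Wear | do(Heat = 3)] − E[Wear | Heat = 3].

Every unit gets Heat=3 under the intervention. Wear values become 9, -3, 18, -6, 21; E[Wear|do(Heat=3)] = 7.8.
E[Wear|Heat=3] averages over only the 3 units with Heat=3 (Feed = 3, 6, 7): Wear = 9, 18, 21, mean 16.
Difference = 7.8 − 16 = -8.2.

-8.2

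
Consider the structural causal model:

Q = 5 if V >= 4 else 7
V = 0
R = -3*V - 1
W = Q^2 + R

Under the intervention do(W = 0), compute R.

The intervention breaks the incoming arrows to W: W = Q^2 + R no longer applies, and W = 0.
Since R is not a descendant of the intervened variable, it is unaffected.
R = -3*V - 1  [with V=0]  = -1

-1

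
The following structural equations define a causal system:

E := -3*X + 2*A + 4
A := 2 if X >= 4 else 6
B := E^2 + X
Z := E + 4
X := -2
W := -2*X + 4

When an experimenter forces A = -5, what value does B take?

-2

Under do(A=-5), the mechanism A := 2 if X >= 4 else 6 is discarded; A is fixed at -5.
E = -3*X + 2*A + 4  [with X=-2, A=-5]  = 0
B = E^2 + X  [with E=0, X=-2]  = -2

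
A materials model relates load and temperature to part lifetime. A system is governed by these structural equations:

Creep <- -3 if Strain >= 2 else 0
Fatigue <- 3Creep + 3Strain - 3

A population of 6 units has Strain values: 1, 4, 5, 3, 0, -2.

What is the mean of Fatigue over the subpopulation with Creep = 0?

Conditioning on Creep=0 selects the 3 unit(s) with Strain ∈ {1, 0, -2}. Their Fatigue values: 0, -3, -9. Mean = -4.

-4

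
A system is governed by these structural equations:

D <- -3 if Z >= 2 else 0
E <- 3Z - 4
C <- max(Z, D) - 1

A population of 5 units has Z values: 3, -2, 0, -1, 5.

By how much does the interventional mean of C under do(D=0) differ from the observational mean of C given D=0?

Under do(D=0), D's equation is replaced by D=0 for every unit. Per-unit C: 2, -1, -1, -1, 4. Mean = 0.6.
E[C|D=0] averages over only the 3 units with D=0 (Z = -2, 0, -1): C = -1, -1, -1, mean -1.
Difference = 0.6 − (-1) = 1.6.

1.6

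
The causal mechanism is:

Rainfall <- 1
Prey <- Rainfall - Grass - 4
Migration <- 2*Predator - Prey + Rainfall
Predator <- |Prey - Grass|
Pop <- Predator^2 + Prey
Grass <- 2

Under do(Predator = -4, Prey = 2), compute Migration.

-9

The joint intervention fixes Predator = -4, Prey = 2, removing each variable's own equation.
Migration = 2*Predator - Prey + Rainfall  [with Predator=-4, Prey=2, Rainfall=1]  = -9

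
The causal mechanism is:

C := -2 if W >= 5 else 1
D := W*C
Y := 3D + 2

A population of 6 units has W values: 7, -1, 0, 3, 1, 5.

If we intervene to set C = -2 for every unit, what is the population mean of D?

-5

Every unit gets C=-2 under the intervention. D values become -14, 2, 0, -6, -2, -10; E[D|do(C=-2)] = -5.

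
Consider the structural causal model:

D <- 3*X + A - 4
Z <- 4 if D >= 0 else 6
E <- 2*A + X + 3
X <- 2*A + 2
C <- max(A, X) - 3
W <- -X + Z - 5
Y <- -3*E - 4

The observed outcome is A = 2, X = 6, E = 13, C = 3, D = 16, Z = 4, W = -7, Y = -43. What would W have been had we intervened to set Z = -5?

Intervening sets Z = -5 and removes its equation (Z <- 4 if D >= 0 else 6).
X = 2*A + 2  [with A=2]  = 6
W = -X + Z - 5  [with X=6, Z=-5]  = -16

-16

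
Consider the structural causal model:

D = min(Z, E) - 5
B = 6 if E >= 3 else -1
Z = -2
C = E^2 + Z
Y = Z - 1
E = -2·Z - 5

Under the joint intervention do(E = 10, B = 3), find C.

The joint intervention fixes E = 10, B = 3, removing each variable's own equation.
C = E^2 + Z  [with E=10, Z=-2]  = 98

98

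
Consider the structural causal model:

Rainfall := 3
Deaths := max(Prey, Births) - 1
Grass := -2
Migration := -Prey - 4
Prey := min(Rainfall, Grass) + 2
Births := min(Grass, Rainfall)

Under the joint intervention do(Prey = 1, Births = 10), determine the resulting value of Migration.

Setting Prey = 1, Births = 10 by intervention discards those variables' equations.
Migration = -Prey - 4  [with Prey=1]  = -5

-5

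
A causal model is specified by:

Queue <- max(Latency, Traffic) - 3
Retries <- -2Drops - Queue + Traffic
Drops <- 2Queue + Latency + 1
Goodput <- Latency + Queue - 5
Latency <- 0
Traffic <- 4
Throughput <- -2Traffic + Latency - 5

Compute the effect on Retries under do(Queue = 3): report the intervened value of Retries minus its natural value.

do(Queue=3) replaces the equation Queue <- max(Latency, Traffic) - 3 with the constant Queue = 3.
Drops = 2Queue + Latency + 1  [with Queue=3, Latency=0]  = 7
Retries = -2Drops - Queue + Traffic  [with Drops=7, Queue=3, Traffic=4]  = -13
Without intervention: Queue = max(Latency, Traffic) - 3  [with Latency=0, Traffic=4]  = 1; Drops = 2Queue + Latency + 1  [with Queue=1, Latency=0]  = 3; Retries = -2Drops - Queue + Traffic  [with Drops=3, Queue=1, Traffic=4]  = -3.
Change = -13 − (-3) = -10.

-10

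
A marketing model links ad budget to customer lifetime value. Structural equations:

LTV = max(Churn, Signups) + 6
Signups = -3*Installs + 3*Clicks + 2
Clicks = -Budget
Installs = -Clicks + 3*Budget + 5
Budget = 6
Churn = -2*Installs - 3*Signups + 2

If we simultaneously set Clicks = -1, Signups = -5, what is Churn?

-31

Setting Clicks = -1, Signups = -5 by intervention discards those variables' equations.
Installs = -Clicks + 3*Budget + 5  [with Clicks=-1, Budget=6]  = 24
Churn = -2*Installs - 3*Signups + 2  [with Installs=24, Signups=-5]  = -31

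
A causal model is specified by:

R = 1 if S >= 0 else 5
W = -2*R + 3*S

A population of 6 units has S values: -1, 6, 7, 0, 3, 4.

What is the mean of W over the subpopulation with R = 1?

E[W|R=1] averages over only the 5 units with R=1 (S = 6, 7, 0, 3, 4): W = 16, 19, -2, 7, 10, mean 10.

10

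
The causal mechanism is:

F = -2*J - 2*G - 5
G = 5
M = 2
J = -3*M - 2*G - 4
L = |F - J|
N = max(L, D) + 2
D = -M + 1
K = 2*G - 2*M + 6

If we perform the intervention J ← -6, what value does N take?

5

The intervention breaks the incoming arrows to J: J = -3*M - 2*G - 4 no longer applies, and J = -6.
F = -2*J - 2*G - 5  [with J=-6, G=5]  = -3
L = |F - J|  [with F=-3, J=-6]  = 3
D = -M + 1  [with M=2]  = -1
N = max(L, D) + 2  [with L=3, D=-1]  = 5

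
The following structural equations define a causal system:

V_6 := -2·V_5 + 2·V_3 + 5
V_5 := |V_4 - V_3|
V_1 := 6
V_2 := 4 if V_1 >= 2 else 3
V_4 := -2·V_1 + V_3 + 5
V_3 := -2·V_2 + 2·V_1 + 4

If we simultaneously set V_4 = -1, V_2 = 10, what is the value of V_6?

-9

The joint intervention fixes V_4 = -1, V_2 = 10, removing each variable's own equation.
V_3 = -2·V_2 + 2·V_1 + 4  [with V_2=10, V_1=6]  = -4
V_5 = |V_4 - V_3|  [with V_4=-1, V_3=-4]  = 3
V_6 = -2·V_5 + 2·V_3 + 5  [with V_5=3, V_3=-4]  = -9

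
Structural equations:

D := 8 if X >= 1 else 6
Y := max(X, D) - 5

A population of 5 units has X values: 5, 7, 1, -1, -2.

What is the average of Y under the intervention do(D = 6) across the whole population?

1.2

The intervention sets D=6 in all 5 units regardless of X. Recomputing Y per unit gives 1, 2, 1, 1, 1; average 1.2.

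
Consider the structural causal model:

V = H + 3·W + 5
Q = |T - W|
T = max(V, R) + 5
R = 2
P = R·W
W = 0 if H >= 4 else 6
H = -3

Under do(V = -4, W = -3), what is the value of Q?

10

The joint intervention fixes V = -4, W = -3, removing each variable's own equation.
T = max(V, R) + 5  [with V=-4, R=2]  = 7
Q = |T - W|  [with T=7, W=-3]  = 10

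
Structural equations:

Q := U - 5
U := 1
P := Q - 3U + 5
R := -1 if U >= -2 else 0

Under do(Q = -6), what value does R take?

-1

The intervention breaks the incoming arrows to Q: Q := U - 5 no longer applies, and Q = -6.
Since R is not a descendant of the intervened variable, it is unaffected.
R = -1 if U >= -2 else 0  [with U=1]  = -1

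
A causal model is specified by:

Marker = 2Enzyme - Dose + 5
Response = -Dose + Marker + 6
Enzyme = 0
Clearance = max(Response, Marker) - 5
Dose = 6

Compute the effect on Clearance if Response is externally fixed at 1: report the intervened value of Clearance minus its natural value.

Intervening sets Response = 1 and removes its equation (Response = -Dose + Marker + 6).
Marker = 2Enzyme - Dose + 5  [with Enzyme=0, Dose=6]  = -1
Clearance = max(Response, Marker) - 5  [with Response=1, Marker=-1]  = -4
Without intervention: Marker = 2Enzyme - Dose + 5  [with Enzyme=0, Dose=6]  = -1; Response = -Dose + Marker + 6  [with Dose=6, Marker=-1]  = -1; Clearance = max(Response, Marker) - 5  [with Response=-1, Marker=-1]  = -6.
Change = -4 − (-6) = 2.

2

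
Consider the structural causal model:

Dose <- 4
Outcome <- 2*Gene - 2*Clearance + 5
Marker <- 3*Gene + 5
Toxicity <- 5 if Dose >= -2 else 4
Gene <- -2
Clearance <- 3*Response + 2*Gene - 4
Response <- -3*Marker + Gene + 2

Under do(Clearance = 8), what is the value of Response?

do(Clearance=8) replaces the equation Clearance <- 3*Response + 2*Gene - 4 with the constant Clearance = 8.
No directed path runs from Clearance to Response, so Response keeps its natural value.
Marker = 3*Gene + 5  [with Gene=-2]  = -1
Response = -3*Marker + Gene + 2  [with Marker=-1, Gene=-2]  = 3

3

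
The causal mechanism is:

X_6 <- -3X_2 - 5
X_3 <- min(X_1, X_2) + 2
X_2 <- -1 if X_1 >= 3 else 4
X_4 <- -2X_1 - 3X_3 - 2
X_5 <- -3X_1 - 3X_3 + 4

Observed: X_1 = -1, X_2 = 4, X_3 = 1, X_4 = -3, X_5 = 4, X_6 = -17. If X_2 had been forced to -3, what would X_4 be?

3

Under do(X_2=-3), the mechanism X_2 <- -1 if X_1 >= 3 else 4 is discarded; X_2 is fixed at -3.
X_3 = min(X_1, X_2) + 2  [with X_1=-1, X_2=-3]  = -1
X_4 = -2X_1 - 3X_3 - 2  [with X_1=-1, X_3=-1]  = 3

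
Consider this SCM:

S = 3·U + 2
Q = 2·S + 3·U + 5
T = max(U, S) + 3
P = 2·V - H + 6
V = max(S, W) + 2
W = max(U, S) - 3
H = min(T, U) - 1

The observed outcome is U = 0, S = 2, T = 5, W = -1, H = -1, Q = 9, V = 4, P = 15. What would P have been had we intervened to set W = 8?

do(W=8) replaces the equation W = max(U, S) - 3 with the constant W = 8.
S = 3·U + 2  [with U=0]  = 2
T = max(U, S) + 3  [with U=0, S=2]  = 5
H = min(T, U) - 1  [with T=5, U=0]  = -1
V = max(S, W) + 2  [with S=2, W=8]  = 10
P = 2·V - H + 6  [with V=10, H=-1]  = 27

27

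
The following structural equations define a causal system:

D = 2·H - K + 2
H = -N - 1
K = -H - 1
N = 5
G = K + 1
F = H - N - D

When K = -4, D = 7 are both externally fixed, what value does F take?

Setting K = -4, D = 7 by intervention discards those variables' equations.
H = -N - 1  [with N=5]  = -6
F = H - N - D  [with H=-6, N=5, D=7]  = -18

-18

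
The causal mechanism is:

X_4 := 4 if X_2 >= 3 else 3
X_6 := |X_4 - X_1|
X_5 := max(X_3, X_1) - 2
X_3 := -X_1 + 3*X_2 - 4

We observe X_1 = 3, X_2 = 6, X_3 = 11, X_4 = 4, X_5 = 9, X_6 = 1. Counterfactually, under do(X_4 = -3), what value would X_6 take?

Under do(X_4=-3), the mechanism X_4 := 4 if X_2 >= 3 else 3 is discarded; X_4 is fixed at -3.
X_6 = |X_4 - X_1|  [with X_4=-3, X_1=3]  = 6

6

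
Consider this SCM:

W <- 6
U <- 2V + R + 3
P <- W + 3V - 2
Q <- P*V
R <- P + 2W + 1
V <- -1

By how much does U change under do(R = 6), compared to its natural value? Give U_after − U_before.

-8

The intervention breaks the incoming arrows to R: R <- P + 2W + 1 no longer applies, and R = 6.
U = 2V + R + 3  [with V=-1, R=6]  = 7
Without intervention: P = W + 3V - 2  [with W=6, V=-1]  = 1; R = P + 2W + 1  [with P=1, W=6]  = 14; U = 2V + R + 3  [with V=-1, R=14]  = 15.
Change = 7 − 15 = -8.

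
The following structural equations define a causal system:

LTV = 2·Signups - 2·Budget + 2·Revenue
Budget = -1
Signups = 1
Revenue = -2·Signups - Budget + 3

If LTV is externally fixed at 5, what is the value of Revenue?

Under do(LTV=5), the mechanism LTV = 2·Signups - 2·Budget + 2·Revenue is discarded; LTV is fixed at 5.
Since Revenue is not a descendant of the intervened variable, it is unaffected.
Revenue = -2·Signups - Budget + 3  [with Signups=1, Budget=-1]  = 2

2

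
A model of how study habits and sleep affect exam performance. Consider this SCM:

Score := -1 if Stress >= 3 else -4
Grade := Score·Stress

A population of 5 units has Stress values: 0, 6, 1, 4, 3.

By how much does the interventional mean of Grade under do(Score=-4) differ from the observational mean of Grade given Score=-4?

do(Score=-4) breaks Score's dependence on Stress. With Score=-4 fixed, Grade across the units is 0, -24, -4, -16, -12, mean -11.2.
Observing Score=-4 restricts to units where Score's equation naturally yields -4: Stress ∈ {0, 1}. In that subpopulation Grade = 0, -4, mean -2.
Difference = -11.2 − (-2) = -9.2.

-9.2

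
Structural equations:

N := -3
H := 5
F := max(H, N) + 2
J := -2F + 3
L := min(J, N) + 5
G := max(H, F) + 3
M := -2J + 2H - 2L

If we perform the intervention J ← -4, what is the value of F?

Under do(J=-4), the mechanism J := -2F + 3 is discarded; J is fixed at -4.
Since F is not a descendant of the intervened variable, it is unaffected.
F = max(H, N) + 2  [with H=5, N=-3]  = 7

7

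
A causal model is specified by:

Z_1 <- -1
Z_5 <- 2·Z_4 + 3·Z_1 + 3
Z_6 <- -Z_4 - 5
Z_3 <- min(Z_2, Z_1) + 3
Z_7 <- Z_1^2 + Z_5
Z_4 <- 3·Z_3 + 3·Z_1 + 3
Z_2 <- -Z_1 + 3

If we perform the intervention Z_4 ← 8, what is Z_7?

17

The intervention breaks the incoming arrows to Z_4: Z_4 <- 3·Z_3 + 3·Z_1 + 3 no longer applies, and Z_4 = 8.
Z_5 = 2·Z_4 + 3·Z_1 + 3  [with Z_4=8, Z_1=-1]  = 16
Z_7 = Z_1^2 + Z_5  [with Z_1=-1, Z_5=16]  = 17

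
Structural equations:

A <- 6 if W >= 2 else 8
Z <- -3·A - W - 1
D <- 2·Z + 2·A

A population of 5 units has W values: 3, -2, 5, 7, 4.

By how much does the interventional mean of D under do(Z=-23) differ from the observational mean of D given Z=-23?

-1.2

Under do(Z=-23), Z's equation is replaced by Z=-23 for every unit. Per-unit D: -34, -30, -34, -34, -34. Mean = -33.2.
E[D|Z=-23] averages over only the 2 units with Z=-23 (W = -2, 4): D = -30, -34, mean -32.
Difference = -33.2 − (-32) = -1.2.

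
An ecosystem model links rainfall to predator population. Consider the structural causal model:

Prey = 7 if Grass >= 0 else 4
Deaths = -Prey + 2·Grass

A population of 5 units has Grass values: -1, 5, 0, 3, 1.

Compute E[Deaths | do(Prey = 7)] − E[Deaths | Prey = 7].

-1.3

Every unit gets Prey=7 under the intervention. Deaths values become -9, 3, -7, -1, -5; E[Deaths|do(Prey=7)] = -3.8.
Observing Prey=7 restricts to units where Prey's equation naturally yields 7: Grass ∈ {5, 0, 3, 1}. In that subpopulation Deaths = 3, -7, -1, -5, mean -2.5.
Difference = -3.8 − (-2.5) = -1.3.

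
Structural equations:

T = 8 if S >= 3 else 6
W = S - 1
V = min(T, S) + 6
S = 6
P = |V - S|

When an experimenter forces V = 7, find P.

Intervening sets V = 7 and removes its equation (V = min(T, S) + 6).
P = |V - S|  [with V=7, S=6]  = 1

1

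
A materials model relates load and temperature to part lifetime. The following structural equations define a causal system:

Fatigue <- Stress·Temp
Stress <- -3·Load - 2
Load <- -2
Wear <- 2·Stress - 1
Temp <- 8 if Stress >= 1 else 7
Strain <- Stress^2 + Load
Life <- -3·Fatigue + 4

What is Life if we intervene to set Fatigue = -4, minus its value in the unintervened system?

Intervening sets Fatigue = -4 and removes its equation (Fatigue <- Stress·Temp).
Life = -3·Fatigue + 4  [with Fatigue=-4]  = 16
Without intervention: Stress = -3·Load - 2  [with Load=-2]  = 4; Temp = 8 if Stress >= 1 else 7  [with Stress=4]  = 8; Fatigue = Stress·Temp  [with Stress=4, Temp=8]  = 32; Life = -3·Fatigue + 4  [with Fatigue=32]  = -92.
Change = 16 − (-92) = 108.

108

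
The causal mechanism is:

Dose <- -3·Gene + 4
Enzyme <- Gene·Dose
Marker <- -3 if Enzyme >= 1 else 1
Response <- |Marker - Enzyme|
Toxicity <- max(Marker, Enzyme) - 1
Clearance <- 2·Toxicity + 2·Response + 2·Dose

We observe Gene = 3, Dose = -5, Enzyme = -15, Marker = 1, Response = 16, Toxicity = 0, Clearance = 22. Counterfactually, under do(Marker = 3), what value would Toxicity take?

Under do(Marker=3), the mechanism Marker <- -3 if Enzyme >= 1 else 1 is discarded; Marker is fixed at 3.
Dose = -3·Gene + 4  [with Gene=3]  = -5
Enzyme = Gene·Dose  [with Gene=3, Dose=-5]  = -15
Toxicity = max(Marker, Enzyme) - 1  [with Marker=3, Enzyme=-15]  = 2

2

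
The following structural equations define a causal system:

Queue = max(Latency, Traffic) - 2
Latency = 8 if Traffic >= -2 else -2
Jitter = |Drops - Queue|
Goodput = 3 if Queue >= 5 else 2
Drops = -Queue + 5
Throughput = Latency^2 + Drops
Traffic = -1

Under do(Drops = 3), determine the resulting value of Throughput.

67

Under do(Drops=3), the mechanism Drops = -Queue + 5 is discarded; Drops is fixed at 3.
Latency = 8 if Traffic >= -2 else -2  [with Traffic=-1]  = 8
Throughput = Latency^2 + Drops  [with Latency=8, Drops=3]  = 67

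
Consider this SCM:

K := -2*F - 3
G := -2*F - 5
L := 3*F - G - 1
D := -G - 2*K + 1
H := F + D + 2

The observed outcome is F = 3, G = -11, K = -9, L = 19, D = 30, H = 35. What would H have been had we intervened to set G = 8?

Under do(G=8), the mechanism G := -2*F - 5 is discarded; G is fixed at 8.
K = -2*F - 3  [with F=3]  = -9
D = -G - 2*K + 1  [with G=8, K=-9]  = 11
H = F + D + 2  [with F=3, D=11]  = 16

16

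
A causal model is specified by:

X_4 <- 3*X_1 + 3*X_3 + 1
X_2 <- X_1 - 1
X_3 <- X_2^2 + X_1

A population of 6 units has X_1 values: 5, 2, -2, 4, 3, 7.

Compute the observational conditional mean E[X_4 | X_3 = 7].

Conditioning on X_3=7 selects the 2 unit(s) with X_1 ∈ {-2, 3}. Their X_4 values: 16, 31. Mean = 23.5.

23.5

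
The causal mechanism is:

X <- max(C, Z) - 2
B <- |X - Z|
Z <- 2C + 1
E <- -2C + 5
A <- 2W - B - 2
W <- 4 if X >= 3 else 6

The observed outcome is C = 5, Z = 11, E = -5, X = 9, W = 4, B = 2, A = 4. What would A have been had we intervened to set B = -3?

Intervening sets B = -3 and removes its equation (B <- |X - Z|).
Z = 2C + 1  [with C=5]  = 11
X = max(C, Z) - 2  [with C=5, Z=11]  = 9
W = 4 if X >= 3 else 6  [with X=9]  = 4
A = 2W - B - 2  [with W=4, B=-3]  = 9

9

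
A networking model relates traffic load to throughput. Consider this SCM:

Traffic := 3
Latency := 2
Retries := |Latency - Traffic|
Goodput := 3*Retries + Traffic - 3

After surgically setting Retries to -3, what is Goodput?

The intervention breaks the incoming arrows to Retries: Retries := |Latency - Traffic| no longer applies, and Retries = -3.
Goodput = 3*Retries + Traffic - 3  [with Retries=-3, Traffic=3]  = -9

-9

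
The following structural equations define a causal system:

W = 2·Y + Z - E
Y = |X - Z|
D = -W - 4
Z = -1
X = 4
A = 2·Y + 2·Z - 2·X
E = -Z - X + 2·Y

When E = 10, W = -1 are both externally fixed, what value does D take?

The joint intervention fixes E = 10, W = -1, removing each variable's own equation.
D = -W - 4  [with W=-1]  = -3

-3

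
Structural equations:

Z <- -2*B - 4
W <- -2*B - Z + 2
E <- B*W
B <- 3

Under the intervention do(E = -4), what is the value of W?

6

Under do(E=-4), the mechanism E <- B*W is discarded; E is fixed at -4.
Since W is not a descendant of the intervened variable, it is unaffected.
Z = -2*B - 4  [with B=3]  = -10
W = -2*B - Z + 2  [with B=3, Z=-10]  = 6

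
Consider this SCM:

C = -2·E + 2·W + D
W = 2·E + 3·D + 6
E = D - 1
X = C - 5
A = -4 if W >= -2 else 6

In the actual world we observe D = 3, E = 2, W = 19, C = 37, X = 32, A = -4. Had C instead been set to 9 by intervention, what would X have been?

4

Intervening sets C = 9 and removes its equation (C = -2·E + 2·W + D).
X = C - 5  [with C=9]  = 4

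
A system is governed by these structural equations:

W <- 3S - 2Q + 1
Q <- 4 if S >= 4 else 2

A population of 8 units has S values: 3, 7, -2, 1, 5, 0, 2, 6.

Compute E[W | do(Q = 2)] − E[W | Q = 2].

Under do(Q=2), Q's equation is replaced by Q=2 for every unit. Per-unit W: 6, 18, -9, 0, 12, -3, 3, 15. Mean = 5.25.
Observing Q=2 restricts to units where Q's equation naturally yields 2: S ∈ {3, -2, 1, 0, 2}. In that subpopulation W = 6, -9, 0, -3, 3, mean -0.6.
Difference = 5.25 − (-0.6) = 5.85.

5.85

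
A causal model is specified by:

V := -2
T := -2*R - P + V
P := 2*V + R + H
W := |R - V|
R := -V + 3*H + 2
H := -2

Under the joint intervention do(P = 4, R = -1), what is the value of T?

-4

The joint intervention fixes P = 4, R = -1, removing each variable's own equation.
T = -2*R - P + V  [with R=-1, P=4, V=-2]  = -4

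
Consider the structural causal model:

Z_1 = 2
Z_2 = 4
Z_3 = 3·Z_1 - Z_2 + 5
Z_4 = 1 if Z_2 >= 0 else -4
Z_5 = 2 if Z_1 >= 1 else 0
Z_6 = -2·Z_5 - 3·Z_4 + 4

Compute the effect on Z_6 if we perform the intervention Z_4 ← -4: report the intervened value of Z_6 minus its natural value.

Under do(Z_4=-4), the mechanism Z_4 = 1 if Z_2 >= 0 else -4 is discarded; Z_4 is fixed at -4.
Z_5 = 2 if Z_1 >= 1 else 0  [with Z_1=2]  = 2
Z_6 = -2·Z_5 - 3·Z_4 + 4  [with Z_5=2, Z_4=-4]  = 12
Without intervention: Z_4 = 1 if Z_2 >= 0 else -4  [with Z_2=4]  = 1; Z_5 = 2 if Z_1 >= 1 else 0  [with Z_1=2]  = 2; Z_6 = -2·Z_5 - 3·Z_4 + 4  [with Z_5=2, Z_4=1]  = -3.
Change = 12 − (-3) = 15.

15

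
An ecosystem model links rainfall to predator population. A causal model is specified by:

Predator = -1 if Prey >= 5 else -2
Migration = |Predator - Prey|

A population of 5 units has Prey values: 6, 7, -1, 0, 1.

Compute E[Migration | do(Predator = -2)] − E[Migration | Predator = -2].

Under do(Predator=-2), Predator's equation is replaced by Predator=-2 for every unit. Per-unit Migration: 8, 9, 1, 2, 3. Mean = 4.6.
E[Migration|Predator=-2] averages over only the 3 units with Predator=-2 (Prey = -1, 0, 1): Migration = 1, 2, 3, mean 2.
Difference = 4.6 − 2 = 2.6.

2.6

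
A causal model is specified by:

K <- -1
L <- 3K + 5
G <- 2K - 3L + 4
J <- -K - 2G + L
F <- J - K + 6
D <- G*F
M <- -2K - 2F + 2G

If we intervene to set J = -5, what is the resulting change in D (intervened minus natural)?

64

Under do(J=-5), the mechanism J <- -K - 2G + L is discarded; J is fixed at -5.
L = 3K + 5  [with K=-1]  = 2
G = 2K - 3L + 4  [with K=-1, L=2]  = -4
F = J - K + 6  [with J=-5, K=-1]  = 2
D = G*F  [with G=-4, F=2]  = -8
Without intervention: L = 3K + 5  [with K=-1]  = 2; G = 2K - 3L + 4  [with K=-1, L=2]  = -4; J = -K - 2G + L  [with K=-1, G=-4, L=2]  = 11; F = J - K + 6  [with J=11, K=-1]  = 18; D = G*F  [with G=-4, F=18]  = -72.
Change = -8 − (-72) = 64.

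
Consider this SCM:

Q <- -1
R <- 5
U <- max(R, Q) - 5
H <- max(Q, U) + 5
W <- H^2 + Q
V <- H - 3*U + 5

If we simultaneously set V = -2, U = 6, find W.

120

Under do(V = -2, U = 6), each intervened variable's structural equation is replaced by its fixed value.
H = max(Q, U) + 5  [with Q=-1, U=6]  = 11
W = H^2 + Q  [with H=11, Q=-1]  = 120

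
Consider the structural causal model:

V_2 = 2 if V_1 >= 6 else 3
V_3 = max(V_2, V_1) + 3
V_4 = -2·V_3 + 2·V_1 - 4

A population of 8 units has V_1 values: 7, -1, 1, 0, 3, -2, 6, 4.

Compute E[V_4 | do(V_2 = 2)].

-12.5

The intervention sets V_2=2 in all 8 units regardless of V_1. Recomputing V_4 per unit gives -10, -16, -12, -14, -10, -18, -10, -10; average -12.5.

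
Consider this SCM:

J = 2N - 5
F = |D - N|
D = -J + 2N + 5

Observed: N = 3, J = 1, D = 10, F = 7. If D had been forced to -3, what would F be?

6

The intervention breaks the incoming arrows to D: D = -J + 2N + 5 no longer applies, and D = -3.
F = |D - N|  [with D=-3, N=3]  = 6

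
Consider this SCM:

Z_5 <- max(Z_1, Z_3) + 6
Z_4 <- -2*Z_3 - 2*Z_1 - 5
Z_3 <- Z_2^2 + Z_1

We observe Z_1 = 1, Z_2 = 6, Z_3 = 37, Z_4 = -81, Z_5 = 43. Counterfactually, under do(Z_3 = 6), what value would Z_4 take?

The intervention breaks the incoming arrows to Z_3: Z_3 <- Z_2^2 + Z_1 no longer applies, and Z_3 = 6.
Z_4 = -2*Z_3 - 2*Z_1 - 5  [with Z_3=6, Z_1=1]  = -19

-19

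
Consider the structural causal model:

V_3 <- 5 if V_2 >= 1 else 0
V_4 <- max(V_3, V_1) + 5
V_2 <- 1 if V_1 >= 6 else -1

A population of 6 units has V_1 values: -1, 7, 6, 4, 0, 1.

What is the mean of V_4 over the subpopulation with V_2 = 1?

Conditioning on V_2=1 selects the 2 unit(s) with V_1 ∈ {7, 6}. Their V_4 values: 12, 11. Mean = 11.5.

11.5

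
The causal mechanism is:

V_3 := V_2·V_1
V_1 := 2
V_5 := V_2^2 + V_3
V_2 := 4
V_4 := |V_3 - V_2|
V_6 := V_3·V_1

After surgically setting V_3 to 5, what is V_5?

do(V_3=5) replaces the equation V_3 := V_2·V_1 with the constant V_3 = 5.
V_5 = V_2^2 + V_3  [with V_2=4, V_3=5]  = 21

21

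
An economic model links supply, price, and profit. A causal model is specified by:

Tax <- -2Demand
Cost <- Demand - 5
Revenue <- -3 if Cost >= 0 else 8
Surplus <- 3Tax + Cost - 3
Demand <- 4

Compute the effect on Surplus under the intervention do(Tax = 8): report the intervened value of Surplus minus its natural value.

48

Intervening sets Tax = 8 and removes its equation (Tax <- -2Demand).
Cost = Demand - 5  [with Demand=4]  = -1
Surplus = 3Tax + Cost - 3  [with Tax=8, Cost=-1]  = 20
Without intervention: Cost = Demand - 5  [with Demand=4]  = -1; Tax = -2Demand  [with Demand=4]  = -8; Surplus = 3Tax + Cost - 3  [with Tax=-8, Cost=-1]  = -28.
Change = 20 − (-28) = 48.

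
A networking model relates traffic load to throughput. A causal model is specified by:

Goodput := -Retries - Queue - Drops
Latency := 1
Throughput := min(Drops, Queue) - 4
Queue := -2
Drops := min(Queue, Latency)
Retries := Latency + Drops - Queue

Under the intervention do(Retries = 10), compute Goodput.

Under do(Retries=10), the mechanism Retries := Latency + Drops - Queue is discarded; Retries is fixed at 10.
Drops = min(Queue, Latency)  [with Queue=-2, Latency=1]  = -2
Goodput = -Retries - Queue - Drops  [with Retries=10, Queue=-2, Drops=-2]  = -6

-6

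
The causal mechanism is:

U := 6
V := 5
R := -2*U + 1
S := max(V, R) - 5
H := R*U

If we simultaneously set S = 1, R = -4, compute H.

The joint intervention fixes S = 1, R = -4, removing each variable's own equation.
H = R*U  [with R=-4, U=6]  = -24

-24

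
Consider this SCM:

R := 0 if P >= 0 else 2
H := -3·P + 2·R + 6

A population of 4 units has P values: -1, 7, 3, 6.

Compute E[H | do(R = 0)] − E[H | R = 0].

Every unit gets R=0 under the intervention. H values become 9, -15, -3, -12; E[H|do(R=0)] = -5.25.
Observing R=0 restricts to units where R's equation naturally yields 0: P ∈ {7, 3, 6}. In that subpopulation H = -15, -3, -12, mean -10.
Difference = -5.25 − (-10) = 4.75.

4.75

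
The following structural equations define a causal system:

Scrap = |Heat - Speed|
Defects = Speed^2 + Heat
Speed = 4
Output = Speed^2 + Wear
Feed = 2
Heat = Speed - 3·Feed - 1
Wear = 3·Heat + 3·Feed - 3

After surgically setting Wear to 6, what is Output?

22

The intervention breaks the incoming arrows to Wear: Wear = 3·Heat + 3·Feed - 3 no longer applies, and Wear = 6.
Output = Speed^2 + Wear  [with Speed=4, Wear=6]  = 22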